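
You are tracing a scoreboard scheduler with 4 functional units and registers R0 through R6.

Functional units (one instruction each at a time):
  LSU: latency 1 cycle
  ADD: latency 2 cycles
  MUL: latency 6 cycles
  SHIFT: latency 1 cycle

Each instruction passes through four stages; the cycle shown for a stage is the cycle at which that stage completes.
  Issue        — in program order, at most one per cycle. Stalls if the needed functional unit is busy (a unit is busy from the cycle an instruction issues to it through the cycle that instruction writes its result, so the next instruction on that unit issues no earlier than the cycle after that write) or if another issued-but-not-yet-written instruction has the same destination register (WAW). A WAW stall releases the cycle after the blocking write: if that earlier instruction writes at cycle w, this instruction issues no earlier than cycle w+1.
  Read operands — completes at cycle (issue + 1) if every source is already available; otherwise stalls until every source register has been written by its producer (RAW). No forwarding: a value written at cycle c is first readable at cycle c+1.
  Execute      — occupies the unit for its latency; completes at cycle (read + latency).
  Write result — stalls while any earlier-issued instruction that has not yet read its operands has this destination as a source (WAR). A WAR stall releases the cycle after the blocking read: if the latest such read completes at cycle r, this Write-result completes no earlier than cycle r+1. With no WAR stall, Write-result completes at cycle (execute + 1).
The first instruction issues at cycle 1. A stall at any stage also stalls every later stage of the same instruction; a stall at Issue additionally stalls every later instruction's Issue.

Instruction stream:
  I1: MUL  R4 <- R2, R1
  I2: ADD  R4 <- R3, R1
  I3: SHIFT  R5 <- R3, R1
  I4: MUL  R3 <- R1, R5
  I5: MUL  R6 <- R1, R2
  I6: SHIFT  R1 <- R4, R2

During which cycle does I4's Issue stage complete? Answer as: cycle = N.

cycle = 12

cycle 1: I1→MUL
cycle 2: I1 RO
cycle 8: I1 EX
cycle 9: I1 WR R4
cycle 10: I2→ADD
cycle 11: I2 RO | I3→SHIFT
cycle 12: I3 RO | I4→MUL
cycle 13: I2 EX | I3 EX
cycle 14: I2 WR R4 | I3 WR R5
cycle 15: I4 RO
cycle 21: I4 EX
cycle 22: I4 WR R3
cycle 23: I5→MUL
cycle 24: I5 RO | I6→SHIFT
cycle 25: I6 RO
cycle 26: I6 EX
cycle 27: I6 WR R1
cycle 30: I5 EX
cycle 31: I5 WR R6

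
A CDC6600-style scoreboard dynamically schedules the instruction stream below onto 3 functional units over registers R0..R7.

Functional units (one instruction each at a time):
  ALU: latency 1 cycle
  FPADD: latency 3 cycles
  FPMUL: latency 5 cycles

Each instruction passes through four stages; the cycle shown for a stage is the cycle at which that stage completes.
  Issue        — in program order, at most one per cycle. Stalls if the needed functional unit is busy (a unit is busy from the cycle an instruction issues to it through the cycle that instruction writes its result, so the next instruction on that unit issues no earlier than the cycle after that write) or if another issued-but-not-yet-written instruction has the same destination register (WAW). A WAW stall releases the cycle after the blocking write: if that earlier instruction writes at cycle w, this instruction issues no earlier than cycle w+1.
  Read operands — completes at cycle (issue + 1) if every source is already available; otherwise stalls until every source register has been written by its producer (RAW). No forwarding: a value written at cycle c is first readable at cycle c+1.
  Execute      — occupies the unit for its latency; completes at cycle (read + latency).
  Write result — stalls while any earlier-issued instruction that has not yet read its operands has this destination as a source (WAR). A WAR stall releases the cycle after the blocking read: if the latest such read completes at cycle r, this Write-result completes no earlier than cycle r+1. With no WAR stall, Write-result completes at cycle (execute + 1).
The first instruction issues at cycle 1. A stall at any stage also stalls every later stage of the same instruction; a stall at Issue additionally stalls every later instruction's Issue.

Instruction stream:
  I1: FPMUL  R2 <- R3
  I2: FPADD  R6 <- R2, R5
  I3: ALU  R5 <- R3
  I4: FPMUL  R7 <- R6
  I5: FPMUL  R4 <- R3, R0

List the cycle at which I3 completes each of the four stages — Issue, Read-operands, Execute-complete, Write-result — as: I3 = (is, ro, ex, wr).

I3 = (3, 4, 5, 10)

c1: I1→FPMUL
c2: I1 RO; I2→FPADD
c3: I3→ALU
c4: I3 RO
c5: I3 EX
c7: I1 EX
c8: I1 WR R2
c9: I2 RO; I4→FPMUL
c10: I3 WR R5
c12: I2 EX
c13: I2 WR R6
c14: I4 RO
c19: I4 EX
c20: I4 WR R7
c21: I5→FPMUL
c22: I5 RO
c27: I5 EX
c28: I5 WR R4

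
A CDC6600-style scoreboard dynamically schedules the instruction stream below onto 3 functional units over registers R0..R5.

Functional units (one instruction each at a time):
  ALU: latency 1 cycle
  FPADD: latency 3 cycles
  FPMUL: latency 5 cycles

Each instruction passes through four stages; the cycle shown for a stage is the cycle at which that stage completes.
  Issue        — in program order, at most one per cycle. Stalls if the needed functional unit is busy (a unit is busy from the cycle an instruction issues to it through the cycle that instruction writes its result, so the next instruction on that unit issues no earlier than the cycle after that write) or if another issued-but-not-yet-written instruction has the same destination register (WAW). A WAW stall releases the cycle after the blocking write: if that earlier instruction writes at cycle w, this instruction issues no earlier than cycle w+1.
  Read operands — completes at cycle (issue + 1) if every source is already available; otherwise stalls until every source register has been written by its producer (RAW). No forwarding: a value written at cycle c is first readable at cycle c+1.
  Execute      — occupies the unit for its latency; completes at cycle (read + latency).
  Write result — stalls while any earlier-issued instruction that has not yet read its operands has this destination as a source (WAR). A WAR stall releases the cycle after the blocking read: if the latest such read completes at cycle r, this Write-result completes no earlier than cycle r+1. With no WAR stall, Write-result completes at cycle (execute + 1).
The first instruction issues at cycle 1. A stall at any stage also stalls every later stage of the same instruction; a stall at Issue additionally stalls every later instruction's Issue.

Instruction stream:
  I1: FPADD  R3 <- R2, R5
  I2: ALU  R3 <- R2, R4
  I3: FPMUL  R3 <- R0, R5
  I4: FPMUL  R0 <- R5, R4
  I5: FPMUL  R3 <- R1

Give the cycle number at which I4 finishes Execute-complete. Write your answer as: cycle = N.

t=1  I1 issues→FPADD
t=2  I1 reads
t=5  I1 exec-done
t=6  I1 writes R3
t=7  I2 issues→ALU
t=8  I2 reads
t=9  I2 exec-done
t=10  I2 writes R3
t=11  I3 issues→FPMUL
t=12  I3 reads
t=17  I3 exec-done
t=18  I3 writes R3
t=19  I4 issues→FPMUL
t=20  I4 reads
t=25  I4 exec-done
t=26  I4 writes R0
t=27  I5 issues→FPMUL
t=28  I5 reads
t=33  I5 exec-done
t=34  I5 writes R3

cycle = 25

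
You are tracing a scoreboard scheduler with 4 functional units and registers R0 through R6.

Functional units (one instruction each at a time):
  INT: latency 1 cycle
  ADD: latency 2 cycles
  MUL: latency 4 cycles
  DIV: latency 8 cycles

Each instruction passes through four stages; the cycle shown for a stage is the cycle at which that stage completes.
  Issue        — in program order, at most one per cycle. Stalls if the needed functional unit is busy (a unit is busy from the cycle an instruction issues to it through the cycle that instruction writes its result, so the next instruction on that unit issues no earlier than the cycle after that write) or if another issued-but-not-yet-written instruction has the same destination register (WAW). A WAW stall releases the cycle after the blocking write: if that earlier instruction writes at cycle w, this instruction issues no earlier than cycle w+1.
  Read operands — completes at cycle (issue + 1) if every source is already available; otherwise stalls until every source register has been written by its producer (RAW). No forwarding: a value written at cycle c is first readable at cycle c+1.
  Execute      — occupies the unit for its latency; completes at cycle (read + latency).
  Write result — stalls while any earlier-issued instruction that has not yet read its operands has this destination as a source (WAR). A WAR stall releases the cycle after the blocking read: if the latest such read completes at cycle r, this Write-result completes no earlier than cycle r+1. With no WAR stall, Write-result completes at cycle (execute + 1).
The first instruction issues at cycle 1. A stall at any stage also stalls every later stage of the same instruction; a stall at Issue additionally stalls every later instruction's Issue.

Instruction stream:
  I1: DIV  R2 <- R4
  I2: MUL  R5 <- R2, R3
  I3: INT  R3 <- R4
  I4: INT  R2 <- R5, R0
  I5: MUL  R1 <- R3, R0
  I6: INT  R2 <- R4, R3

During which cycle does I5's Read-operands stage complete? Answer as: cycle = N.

cycle = 19

t=1  I1 issues→DIV
t=2  I1 reads | I2 issues→MUL
t=3  I3 issues→INT
t=4  I3 reads
t=5  I3 exec-done
t=10  I1 exec-done
t=11  I1 writes R2
t=12  I2 reads
t=13  I3 writes R3
t=14  I4 issues→INT
t=16  I2 exec-done
t=17  I2 writes R5
t=18  I4 reads | I5 issues→MUL
t=19  I4 exec-done | I5 reads
t=20  I4 writes R2
t=21  I6 issues→INT
t=22  I6 reads
t=23  I5 exec-done | I6 exec-done
t=24  I5 writes R1 | I6 writes R2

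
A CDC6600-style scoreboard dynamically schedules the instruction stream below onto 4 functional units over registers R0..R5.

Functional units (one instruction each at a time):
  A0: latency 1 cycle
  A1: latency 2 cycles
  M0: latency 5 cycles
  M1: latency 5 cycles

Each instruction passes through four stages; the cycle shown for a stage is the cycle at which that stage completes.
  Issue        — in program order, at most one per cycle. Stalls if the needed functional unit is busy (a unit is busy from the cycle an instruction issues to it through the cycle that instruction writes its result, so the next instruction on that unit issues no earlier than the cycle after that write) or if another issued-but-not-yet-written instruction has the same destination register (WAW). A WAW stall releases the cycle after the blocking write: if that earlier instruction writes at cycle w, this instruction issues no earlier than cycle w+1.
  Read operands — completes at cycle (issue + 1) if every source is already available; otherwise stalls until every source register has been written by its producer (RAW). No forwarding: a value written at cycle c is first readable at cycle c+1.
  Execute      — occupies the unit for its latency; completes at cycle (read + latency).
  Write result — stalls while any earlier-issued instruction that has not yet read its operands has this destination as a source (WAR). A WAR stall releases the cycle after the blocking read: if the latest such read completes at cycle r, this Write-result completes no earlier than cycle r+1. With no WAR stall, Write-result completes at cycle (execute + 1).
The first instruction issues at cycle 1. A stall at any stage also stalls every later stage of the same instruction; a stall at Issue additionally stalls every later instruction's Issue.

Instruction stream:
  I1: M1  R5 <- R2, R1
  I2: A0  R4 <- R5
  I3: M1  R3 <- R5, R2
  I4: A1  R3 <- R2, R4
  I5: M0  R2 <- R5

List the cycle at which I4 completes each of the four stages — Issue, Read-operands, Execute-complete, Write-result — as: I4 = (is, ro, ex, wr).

[1] I1→M1
[2] I1 RO; I2→A0
[7] I1 EX
[8] I1 WR R5
[9] I2 RO; I3→M1
[10] I2 EX; I3 RO
[11] I2 WR R4
[15] I3 EX
[16] I3 WR R3
[17] I4→A1
[18] I4 RO; I5→M0
[19] I5 RO
[20] I4 EX
[21] I4 WR R3
[24] I5 EX
[25] I5 WR R2

I4 = (17, 18, 20, 21)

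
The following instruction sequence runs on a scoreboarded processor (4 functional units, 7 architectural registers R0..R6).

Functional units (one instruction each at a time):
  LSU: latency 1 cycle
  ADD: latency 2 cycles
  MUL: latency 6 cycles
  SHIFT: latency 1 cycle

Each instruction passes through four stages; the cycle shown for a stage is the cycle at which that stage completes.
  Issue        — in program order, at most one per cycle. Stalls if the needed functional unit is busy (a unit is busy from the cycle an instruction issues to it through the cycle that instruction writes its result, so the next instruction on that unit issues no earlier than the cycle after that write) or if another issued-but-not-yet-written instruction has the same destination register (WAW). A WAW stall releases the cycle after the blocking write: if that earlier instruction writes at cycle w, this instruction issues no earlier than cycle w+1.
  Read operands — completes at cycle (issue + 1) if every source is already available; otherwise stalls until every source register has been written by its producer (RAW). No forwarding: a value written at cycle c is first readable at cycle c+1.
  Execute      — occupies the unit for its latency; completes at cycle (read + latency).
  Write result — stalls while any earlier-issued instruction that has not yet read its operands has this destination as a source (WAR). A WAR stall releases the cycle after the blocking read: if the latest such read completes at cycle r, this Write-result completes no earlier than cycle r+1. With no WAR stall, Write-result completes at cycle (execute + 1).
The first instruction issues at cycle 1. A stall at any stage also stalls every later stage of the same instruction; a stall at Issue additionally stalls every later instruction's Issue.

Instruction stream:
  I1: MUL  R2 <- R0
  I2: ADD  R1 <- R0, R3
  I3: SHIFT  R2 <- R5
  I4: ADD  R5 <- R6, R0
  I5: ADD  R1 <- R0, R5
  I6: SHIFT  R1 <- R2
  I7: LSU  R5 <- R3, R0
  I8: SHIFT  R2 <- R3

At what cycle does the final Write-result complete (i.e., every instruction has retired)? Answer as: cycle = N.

cycle = 28

cycle 1: I1 dispatched to MUL
cycle 2: I1 operands ready, I2 dispatched to ADD
cycle 3: I2 operands ready
cycle 5: I2 complete
cycle 6: R1←I2
cycle 8: I1 complete
cycle 9: R2←I1
cycle 10: I3 dispatched to SHIFT
cycle 11: I3 operands ready, I4 dispatched to ADD
cycle 12: I3 complete, I4 operands ready
cycle 13: R2←I3
cycle 14: I4 complete
cycle 15: R5←I4
cycle 16: I5 dispatched to ADD
cycle 17: I5 operands ready
cycle 19: I5 complete
cycle 20: R1←I5
cycle 21: I6 dispatched to SHIFT
cycle 22: I6 operands ready, I7 dispatched to LSU
cycle 23: I6 complete, I7 operands ready
cycle 24: R1←I6, I7 complete
cycle 25: R5←I7, I8 dispatched to SHIFT
cycle 26: I8 operands ready
cycle 27: I8 complete
cycle 28: R2←I8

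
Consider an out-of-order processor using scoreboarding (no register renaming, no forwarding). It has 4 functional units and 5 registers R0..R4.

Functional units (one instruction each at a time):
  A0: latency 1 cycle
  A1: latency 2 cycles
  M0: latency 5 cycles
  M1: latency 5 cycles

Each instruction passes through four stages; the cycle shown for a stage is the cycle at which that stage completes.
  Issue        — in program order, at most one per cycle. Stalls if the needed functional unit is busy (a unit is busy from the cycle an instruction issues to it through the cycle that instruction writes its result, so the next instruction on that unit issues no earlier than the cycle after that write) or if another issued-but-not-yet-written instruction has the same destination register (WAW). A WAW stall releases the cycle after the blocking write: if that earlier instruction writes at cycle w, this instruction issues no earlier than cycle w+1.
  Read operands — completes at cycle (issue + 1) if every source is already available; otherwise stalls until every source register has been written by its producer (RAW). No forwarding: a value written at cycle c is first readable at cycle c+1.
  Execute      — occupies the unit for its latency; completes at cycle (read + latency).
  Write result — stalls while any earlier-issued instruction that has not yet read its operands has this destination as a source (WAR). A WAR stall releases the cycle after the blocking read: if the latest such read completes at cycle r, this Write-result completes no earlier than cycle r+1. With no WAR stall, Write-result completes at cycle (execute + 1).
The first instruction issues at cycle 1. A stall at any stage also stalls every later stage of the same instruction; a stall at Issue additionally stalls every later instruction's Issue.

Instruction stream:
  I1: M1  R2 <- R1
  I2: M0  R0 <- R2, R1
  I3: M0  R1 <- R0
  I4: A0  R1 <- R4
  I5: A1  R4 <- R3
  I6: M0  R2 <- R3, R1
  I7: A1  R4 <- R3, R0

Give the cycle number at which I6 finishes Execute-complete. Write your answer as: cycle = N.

cycle = 33

c1: I1→M1
c2: I1 RO; I2→M0
c7: I1 EX
c8: I1 WR R2
c9: I2 RO
c14: I2 EX
c15: I2 WR R0
c16: I3→M0
c17: I3 RO
c22: I3 EX
c23: I3 WR R1
c24: I4→A0
c25: I4 RO; I5→A1
c26: I4 EX; I5 RO; I6→M0
c27: I4 WR R1
c28: I5 EX; I6 RO
c29: I5 WR R4
c30: I7→A1
c31: I7 RO
c33: I6 EX; I7 EX
c34: I6 WR R2; I7 WR R4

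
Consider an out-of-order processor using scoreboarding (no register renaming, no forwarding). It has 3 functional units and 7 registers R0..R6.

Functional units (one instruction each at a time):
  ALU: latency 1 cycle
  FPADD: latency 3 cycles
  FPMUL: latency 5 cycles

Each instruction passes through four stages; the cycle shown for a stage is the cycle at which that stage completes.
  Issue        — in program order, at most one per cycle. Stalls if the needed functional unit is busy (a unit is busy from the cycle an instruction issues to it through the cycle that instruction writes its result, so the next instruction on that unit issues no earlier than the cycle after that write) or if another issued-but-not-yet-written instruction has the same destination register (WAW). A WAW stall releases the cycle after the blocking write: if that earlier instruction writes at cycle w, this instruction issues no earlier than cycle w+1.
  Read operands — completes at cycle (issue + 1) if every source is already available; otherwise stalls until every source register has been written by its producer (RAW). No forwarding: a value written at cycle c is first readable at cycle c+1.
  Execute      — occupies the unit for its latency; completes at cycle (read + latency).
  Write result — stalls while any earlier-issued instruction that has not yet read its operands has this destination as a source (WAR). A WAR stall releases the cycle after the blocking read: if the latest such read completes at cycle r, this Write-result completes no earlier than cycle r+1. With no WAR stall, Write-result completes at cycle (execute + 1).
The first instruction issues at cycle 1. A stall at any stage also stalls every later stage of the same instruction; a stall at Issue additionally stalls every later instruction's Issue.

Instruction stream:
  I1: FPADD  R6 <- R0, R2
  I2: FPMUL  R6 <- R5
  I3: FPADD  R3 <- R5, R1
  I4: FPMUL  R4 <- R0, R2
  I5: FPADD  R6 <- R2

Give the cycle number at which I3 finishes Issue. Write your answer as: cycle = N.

cycle = 8

1) issue 1, read 2, done 5, write 6
2) issue 7, read 8, done 13, write 14  <WAW R6: wait I1 write@6>
3) issue 8, read 9, done 12, write 13
4) issue 15, read 16, done 21, write 22  <struct: FPMUL busy until I2 writes@14>
5) issue 16, read 17, done 20, write 21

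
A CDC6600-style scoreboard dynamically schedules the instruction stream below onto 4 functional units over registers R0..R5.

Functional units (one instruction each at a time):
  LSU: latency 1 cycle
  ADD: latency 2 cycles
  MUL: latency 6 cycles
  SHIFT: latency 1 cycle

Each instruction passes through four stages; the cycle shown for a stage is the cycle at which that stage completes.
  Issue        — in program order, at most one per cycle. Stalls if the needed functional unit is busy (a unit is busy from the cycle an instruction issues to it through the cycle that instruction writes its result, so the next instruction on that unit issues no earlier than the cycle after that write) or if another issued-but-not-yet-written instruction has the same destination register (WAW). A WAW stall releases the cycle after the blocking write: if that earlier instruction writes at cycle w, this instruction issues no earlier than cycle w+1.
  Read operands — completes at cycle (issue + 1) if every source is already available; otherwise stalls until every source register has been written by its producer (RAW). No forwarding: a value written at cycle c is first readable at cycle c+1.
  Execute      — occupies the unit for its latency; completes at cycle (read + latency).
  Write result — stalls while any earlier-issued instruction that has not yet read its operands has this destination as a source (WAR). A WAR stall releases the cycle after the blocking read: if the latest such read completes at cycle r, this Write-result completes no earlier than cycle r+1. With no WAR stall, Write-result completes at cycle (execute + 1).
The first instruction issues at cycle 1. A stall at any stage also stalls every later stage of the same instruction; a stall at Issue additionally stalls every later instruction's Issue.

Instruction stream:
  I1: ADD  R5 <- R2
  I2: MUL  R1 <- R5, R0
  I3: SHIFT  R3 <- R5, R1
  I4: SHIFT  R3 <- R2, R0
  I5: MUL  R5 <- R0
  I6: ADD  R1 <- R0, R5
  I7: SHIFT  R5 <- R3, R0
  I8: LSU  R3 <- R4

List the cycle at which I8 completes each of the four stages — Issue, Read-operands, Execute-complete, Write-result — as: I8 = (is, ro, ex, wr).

I8 = (28, 29, 30, 31)

cycle 1: I1 issues→ADD
cycle 2: I1 reads; I2 issues→MUL
cycle 3: I3 issues→SHIFT
cycle 4: I1 exec-done
cycle 5: I1 writes R5
cycle 6: I2 reads
cycle 12: I2 exec-done
cycle 13: I2 writes R1
cycle 14: I3 reads
cycle 15: I3 exec-done
cycle 16: I3 writes R3
cycle 17: I4 issues→SHIFT
cycle 18: I4 reads; I5 issues→MUL
cycle 19: I4 exec-done; I5 reads; I6 issues→ADD
cycle 20: I4 writes R3
cycle 25: I5 exec-done
cycle 26: I5 writes R5
cycle 27: I6 reads; I7 issues→SHIFT
cycle 28: I7 reads; I8 issues→LSU
cycle 29: I6 exec-done; I7 exec-done; I8 reads
cycle 30: I6 writes R1; I7 writes R5; I8 exec-done
cycle 31: I8 writes R3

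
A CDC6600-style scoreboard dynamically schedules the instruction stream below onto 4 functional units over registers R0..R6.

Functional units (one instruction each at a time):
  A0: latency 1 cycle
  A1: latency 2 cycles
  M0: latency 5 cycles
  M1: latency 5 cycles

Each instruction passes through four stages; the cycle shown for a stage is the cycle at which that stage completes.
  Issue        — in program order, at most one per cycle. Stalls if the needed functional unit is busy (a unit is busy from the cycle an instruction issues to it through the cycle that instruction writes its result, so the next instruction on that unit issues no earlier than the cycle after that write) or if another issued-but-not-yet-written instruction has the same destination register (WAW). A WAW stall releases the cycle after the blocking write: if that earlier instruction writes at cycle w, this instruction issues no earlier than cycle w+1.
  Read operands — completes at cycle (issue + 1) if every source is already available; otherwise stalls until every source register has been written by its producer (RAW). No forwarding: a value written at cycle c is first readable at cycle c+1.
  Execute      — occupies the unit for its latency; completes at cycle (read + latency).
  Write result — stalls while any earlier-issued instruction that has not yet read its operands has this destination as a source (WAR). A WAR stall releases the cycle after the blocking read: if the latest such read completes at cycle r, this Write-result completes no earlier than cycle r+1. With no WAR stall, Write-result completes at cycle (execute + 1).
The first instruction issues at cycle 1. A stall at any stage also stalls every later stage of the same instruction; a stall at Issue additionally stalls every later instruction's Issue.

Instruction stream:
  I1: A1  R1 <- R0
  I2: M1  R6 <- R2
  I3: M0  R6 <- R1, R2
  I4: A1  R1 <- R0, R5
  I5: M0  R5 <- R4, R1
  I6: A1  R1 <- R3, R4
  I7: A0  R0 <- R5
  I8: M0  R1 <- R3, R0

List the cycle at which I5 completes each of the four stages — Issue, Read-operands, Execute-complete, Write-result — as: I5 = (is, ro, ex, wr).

cycle 1: I1 issues→A1
cycle 2: I1 reads | I2 issues→M1
cycle 3: I2 reads
cycle 4: I1 exec-done
cycle 5: I1 writes R1
cycle 8: I2 exec-done
cycle 9: I2 writes R6
cycle 10: I3 issues→M0
cycle 11: I3 reads | I4 issues→A1
cycle 12: I4 reads
cycle 14: I4 exec-done
cycle 15: I4 writes R1
cycle 16: I3 exec-done
cycle 17: I3 writes R6
cycle 18: I5 issues→M0
cycle 19: I5 reads | I6 issues→A1
cycle 20: I6 reads | I7 issues→A0
cycle 22: I6 exec-done
cycle 23: I6 writes R1
cycle 24: I5 exec-done
cycle 25: I5 writes R5
cycle 26: I7 reads | I8 issues→M0
cycle 27: I7 exec-done
cycle 28: I7 writes R0
cycle 29: I8 reads
cycle 34: I8 exec-done
cycle 35: I8 writes R1

I5 = (18, 19, 24, 25)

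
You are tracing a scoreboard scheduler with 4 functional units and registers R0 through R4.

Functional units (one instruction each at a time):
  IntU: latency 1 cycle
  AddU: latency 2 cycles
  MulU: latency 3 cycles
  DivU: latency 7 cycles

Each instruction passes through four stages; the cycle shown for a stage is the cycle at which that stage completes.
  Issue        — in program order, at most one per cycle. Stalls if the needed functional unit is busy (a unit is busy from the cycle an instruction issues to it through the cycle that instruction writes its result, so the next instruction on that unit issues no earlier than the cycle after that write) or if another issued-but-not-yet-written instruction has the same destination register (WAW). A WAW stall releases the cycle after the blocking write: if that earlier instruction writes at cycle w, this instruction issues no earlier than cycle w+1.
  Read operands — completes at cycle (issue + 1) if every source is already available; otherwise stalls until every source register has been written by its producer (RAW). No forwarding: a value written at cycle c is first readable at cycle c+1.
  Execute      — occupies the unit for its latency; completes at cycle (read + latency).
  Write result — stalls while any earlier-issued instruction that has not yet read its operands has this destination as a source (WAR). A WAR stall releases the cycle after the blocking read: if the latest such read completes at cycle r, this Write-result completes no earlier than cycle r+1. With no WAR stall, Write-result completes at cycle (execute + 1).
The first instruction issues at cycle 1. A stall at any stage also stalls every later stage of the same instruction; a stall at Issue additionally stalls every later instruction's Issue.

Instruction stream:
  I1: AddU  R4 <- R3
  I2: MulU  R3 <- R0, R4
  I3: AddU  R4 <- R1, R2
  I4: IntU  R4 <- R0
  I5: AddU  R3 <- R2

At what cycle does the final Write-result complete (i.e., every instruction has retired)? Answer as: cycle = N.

I1: IS=1 RO=2 EX=4 WR=5
I2: IS=2 RO=6 EX=9 WR=10  [RAW R4: wait I1 write@5]
I3: IS=6 RO=7 EX=9 WR=10  [struct: AddU busy until I1 writes@5]
I4: IS=11 RO=12 EX=13 WR=14  [WAW R4: wait I3 write@10]
I5: IS=12 RO=13 EX=15 WR=16

cycle = 16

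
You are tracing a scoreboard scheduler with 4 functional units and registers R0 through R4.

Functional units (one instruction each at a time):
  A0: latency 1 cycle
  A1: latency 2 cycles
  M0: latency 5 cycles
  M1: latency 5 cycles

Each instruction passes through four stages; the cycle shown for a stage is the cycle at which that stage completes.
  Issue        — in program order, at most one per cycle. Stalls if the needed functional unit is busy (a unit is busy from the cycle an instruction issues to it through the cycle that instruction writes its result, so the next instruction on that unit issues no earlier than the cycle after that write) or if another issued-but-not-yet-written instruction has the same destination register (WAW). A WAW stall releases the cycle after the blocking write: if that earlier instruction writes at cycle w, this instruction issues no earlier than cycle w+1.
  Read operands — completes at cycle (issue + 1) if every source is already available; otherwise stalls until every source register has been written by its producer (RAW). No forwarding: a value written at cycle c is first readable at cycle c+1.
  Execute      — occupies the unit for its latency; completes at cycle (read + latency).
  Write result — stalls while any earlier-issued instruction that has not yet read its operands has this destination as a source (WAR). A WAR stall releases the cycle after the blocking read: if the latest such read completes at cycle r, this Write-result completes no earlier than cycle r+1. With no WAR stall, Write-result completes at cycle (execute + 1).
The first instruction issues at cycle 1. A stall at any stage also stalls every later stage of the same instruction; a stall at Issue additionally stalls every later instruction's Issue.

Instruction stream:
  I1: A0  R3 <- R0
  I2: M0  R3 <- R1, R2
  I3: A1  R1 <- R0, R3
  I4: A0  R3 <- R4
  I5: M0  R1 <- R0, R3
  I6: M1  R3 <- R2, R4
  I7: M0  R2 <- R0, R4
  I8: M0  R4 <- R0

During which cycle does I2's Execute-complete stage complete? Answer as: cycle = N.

cycle = 11

1) issue 1, read 2, done 3, write 4
2) issue 5, read 6, done 11, write 12  <WAW R3: wait I1 write@4>
3) issue 6, read 13, done 15, write 16  <RAW R3: wait I2 write@12>
4) issue 13, read 14, done 15, write 16  <WAW R3: wait I2 write@12>
5) issue 17, read 18, done 23, write 24  <WAW R1: wait I3 write@16>
6) issue 18, read 19, done 24, write 25
7) issue 25, read 26, done 31, write 32  <struct: M0 busy until I5 writes@24>
8) issue 33, read 34, done 39, write 40  <struct: M0 busy until I7 writes@32>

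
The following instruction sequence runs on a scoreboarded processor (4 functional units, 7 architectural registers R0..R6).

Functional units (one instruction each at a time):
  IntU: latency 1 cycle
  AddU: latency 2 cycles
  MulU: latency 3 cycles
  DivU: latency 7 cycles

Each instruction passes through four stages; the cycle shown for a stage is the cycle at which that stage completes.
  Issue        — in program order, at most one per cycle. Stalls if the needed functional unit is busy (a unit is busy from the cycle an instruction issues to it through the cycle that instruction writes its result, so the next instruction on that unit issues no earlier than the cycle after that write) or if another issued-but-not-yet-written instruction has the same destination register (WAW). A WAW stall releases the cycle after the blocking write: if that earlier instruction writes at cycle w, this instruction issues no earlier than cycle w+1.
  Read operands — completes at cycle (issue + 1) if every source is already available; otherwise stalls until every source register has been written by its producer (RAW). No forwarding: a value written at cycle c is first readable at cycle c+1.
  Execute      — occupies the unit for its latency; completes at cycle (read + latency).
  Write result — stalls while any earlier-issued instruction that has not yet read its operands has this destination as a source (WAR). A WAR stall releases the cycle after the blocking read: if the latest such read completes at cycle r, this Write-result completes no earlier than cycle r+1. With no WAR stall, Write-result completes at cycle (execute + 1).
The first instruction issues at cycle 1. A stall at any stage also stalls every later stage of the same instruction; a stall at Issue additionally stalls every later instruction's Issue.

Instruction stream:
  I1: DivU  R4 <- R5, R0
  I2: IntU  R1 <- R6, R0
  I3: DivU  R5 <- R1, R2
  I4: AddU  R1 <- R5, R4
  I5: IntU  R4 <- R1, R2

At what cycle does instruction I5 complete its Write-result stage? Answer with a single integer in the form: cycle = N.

c1: I1 dispatched to DivU
c2: I1 operands ready | I2 dispatched to IntU
c3: I2 operands ready
c4: I2 complete
c5: R1←I2
c9: I1 complete
c10: R4←I1
c11: I3 dispatched to DivU
c12: I3 operands ready | I4 dispatched to AddU
c13: I5 dispatched to IntU
c19: I3 complete
c20: R5←I3
c21: I4 operands ready
c23: I4 complete
c24: R1←I4
c25: I5 operands ready
c26: I5 complete
c27: R4←I5

cycle = 27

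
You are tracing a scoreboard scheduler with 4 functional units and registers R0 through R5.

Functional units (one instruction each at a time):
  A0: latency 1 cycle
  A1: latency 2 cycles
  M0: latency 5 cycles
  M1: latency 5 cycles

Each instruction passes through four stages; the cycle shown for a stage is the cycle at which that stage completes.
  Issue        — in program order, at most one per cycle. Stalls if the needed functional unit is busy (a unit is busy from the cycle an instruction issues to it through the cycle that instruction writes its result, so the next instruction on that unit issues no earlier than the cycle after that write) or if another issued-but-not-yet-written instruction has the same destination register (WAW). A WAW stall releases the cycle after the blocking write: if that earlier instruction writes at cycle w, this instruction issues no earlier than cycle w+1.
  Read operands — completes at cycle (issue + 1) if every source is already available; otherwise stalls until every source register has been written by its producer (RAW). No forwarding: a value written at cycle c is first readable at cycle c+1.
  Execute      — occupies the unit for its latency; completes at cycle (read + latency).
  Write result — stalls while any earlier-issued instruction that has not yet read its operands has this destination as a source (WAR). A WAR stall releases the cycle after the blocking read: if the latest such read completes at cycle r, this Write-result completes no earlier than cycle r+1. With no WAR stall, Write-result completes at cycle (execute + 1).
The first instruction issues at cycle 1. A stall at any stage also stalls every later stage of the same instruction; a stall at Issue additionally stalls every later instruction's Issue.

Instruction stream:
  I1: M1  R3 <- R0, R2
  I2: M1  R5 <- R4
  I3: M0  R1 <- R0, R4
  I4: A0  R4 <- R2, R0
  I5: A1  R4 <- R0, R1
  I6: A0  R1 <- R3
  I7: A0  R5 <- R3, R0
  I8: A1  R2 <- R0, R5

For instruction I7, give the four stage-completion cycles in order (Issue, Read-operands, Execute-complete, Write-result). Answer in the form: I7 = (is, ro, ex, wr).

I7 = (22, 23, 24, 25)

t=1  I1 issues→M1
t=2  I1 reads
t=7  I1 exec-done
t=8  I1 writes R3
t=9  I2 issues→M1
t=10  I2 reads, I3 issues→M0
t=11  I3 reads, I4 issues→A0
t=12  I4 reads
t=13  I4 exec-done
t=14  I4 writes R4
t=15  I2 exec-done, I5 issues→A1
t=16  I2 writes R5, I3 exec-done
t=17  I3 writes R1
t=18  I5 reads, I6 issues→A0
t=19  I6 reads
t=20  I5 exec-done, I6 exec-done
t=21  I5 writes R4, I6 writes R1
t=22  I7 issues→A0
t=23  I7 reads, I8 issues→A1
t=24  I7 exec-done
t=25  I7 writes R5
t=26  I8 reads
t=28  I8 exec-done
t=29  I8 writes R2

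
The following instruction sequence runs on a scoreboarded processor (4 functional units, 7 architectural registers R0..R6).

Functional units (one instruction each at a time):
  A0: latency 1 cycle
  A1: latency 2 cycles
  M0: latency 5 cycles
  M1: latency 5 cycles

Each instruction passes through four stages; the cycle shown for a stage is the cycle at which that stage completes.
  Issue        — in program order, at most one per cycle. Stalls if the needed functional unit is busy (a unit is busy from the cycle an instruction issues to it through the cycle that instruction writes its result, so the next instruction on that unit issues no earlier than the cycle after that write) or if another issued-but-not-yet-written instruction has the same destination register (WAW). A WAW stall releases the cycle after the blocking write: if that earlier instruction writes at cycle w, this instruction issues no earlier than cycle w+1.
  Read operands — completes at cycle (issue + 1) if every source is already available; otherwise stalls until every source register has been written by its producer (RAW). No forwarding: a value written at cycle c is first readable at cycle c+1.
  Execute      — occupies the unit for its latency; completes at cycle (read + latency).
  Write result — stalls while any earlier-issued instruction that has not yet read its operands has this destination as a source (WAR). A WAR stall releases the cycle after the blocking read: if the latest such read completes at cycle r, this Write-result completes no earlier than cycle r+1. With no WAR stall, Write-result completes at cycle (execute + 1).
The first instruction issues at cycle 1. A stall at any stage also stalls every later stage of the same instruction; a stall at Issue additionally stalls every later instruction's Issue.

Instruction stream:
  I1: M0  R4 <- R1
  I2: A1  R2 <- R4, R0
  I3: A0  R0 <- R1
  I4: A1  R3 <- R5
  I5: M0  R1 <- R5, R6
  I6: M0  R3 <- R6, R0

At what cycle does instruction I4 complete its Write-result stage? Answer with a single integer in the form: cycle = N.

I1 -> (1, 2, 7, 8)
I2 -> (2, 9, 11, 12)  // RAW R4: wait I1 write@8
I3 -> (3, 4, 5, 10)  // WAR R0: wait I2 read@9
I4 -> (13, 14, 16, 17)  // struct: A1 busy until I2 writes@12
I5 -> (14, 15, 20, 21)
I6 -> (22, 23, 28, 29)  // struct: M0 busy until I5 writes@21

cycle = 17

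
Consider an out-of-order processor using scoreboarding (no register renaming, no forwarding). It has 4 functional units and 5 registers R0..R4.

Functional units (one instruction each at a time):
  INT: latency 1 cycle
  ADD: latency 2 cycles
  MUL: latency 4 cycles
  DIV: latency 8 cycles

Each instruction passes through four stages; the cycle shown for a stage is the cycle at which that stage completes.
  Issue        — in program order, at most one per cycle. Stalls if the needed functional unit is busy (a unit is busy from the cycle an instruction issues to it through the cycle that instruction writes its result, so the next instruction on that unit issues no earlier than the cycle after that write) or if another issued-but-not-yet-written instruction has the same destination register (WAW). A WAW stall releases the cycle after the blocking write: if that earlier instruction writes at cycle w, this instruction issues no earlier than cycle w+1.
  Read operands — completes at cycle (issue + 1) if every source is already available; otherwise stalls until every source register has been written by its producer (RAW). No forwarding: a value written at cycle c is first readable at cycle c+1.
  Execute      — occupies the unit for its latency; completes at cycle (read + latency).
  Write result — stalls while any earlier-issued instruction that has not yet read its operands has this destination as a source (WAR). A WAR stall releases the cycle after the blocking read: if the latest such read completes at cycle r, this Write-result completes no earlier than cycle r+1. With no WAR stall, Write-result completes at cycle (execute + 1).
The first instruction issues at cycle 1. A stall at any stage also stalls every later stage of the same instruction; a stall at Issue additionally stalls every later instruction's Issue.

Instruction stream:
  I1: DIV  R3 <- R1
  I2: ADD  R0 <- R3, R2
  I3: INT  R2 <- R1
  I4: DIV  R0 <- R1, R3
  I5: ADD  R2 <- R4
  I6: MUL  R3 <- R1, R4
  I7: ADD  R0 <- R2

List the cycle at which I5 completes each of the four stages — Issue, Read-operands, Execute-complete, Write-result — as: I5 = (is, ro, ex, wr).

cycle 1: I1 dispatched to DIV
cycle 2: I1 operands ready; I2 dispatched to ADD
cycle 3: I3 dispatched to INT
cycle 4: I3 operands ready
cycle 5: I3 complete
cycle 10: I1 complete
cycle 11: R3←I1
cycle 12: I2 operands ready
cycle 13: R2←I3
cycle 14: I2 complete
cycle 15: R0←I2
cycle 16: I4 dispatched to DIV
cycle 17: I4 operands ready; I5 dispatched to ADD
cycle 18: I5 operands ready; I6 dispatched to MUL
cycle 19: I6 operands ready
cycle 20: I5 complete
cycle 21: R2←I5
cycle 23: I6 complete
cycle 24: R3←I6
cycle 25: I4 complete
cycle 26: R0←I4
cycle 27: I7 dispatched to ADD
cycle 28: I7 operands ready
cycle 30: I7 complete
cycle 31: R0←I7

I5 = (17, 18, 20, 21)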